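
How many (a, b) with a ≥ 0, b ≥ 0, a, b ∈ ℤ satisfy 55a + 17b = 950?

gcd(55, 17) = 1.
By Bézout, 55*(-4) + 17*(13) = 1.
One solution: (8, 30).
General: a = 8 + 17t, b = 30 - 55t.
a ≥ 0 ⇒ t ≥ 0; b ≥ 0 ⇒ t ≤ 0. So t ∈ [0, 0]: 1 solution.

1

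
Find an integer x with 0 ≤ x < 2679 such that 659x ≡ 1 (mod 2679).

gcd(2679, 659) = 1.
By Bézout, 659·(-187) + 2679·(46) = 1.
So 659·-187 ≡ 1 (mod 2679), and -187 mod 2679 = 2492.

2492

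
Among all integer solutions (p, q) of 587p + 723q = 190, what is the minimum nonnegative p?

392

gcd(723, 587):
  723 = 1*587 + 136
  587 = 4*136 + 43
  136 = 3*43 + 7
  43 = 6*7 + 1
  7 = 7*1
so gcd(723, 587) = 1.
1 divides 190, so solutions exist.
Back-substitute for Bézout coefficients:
  1 = 43 - 6*7
  ... = 587*(101) + 723*(-82)
Scale by 190/1 = 190: (p₀, q₀) = (19190, -15580).
General solution: p = 19190 + 723t, q = -15580 - 587t for integer t.
p ≥ 0: smallest is 19190 mod 723 = 392 (at t = -26), with q = -318.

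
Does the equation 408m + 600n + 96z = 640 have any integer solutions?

gcd(600, 408) = 24  (600 = 1*408 + 192, 408 = 2*192 + 24, 192 = 8*24).
gcd(24, 96) = 24.
24 does not divide 640 (remainder 16), so no integer solutions.

no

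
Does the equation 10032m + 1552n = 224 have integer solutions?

yes

gcd(10032, 1552):
  10032 = 6×1552 + 720
  1552 = 2×720 + 112
  720 = 6×112 + 48
  112 = 2×48 + 16
  48 = 3×16
so gcd(10032, 1552) = 16.
16 divides 224, so integer solutions exist.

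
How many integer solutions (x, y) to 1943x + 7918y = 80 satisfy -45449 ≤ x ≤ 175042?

27

gcd(7918, 1943) = 1.
By Bézout, 1943·(705) + 7918·(-173) = 1.
Particular solution: (974, -239).
General solution: x = 974 + 7918t, y = -239 - 1943t for integer t.
-45449 ≤ 974 + 7918t ≤ 175042 gives t ∈ [-5, 21], which is 27 values.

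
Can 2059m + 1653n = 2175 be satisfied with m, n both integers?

yes

gcd(2059, 1653) = 29  (2059 = 1×1653 + 406, 1653 = 4×406 + 29, 406 = 14×29).
29 divides 2175, so integer solutions exist.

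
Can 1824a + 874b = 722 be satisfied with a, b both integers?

yes

gcd(1824, 874):
  1824 = 2·874 + 76
  874 = 11·76 + 38
  76 = 2·38
so gcd(1824, 874) = 38.
38 divides 722, so integer solutions exist.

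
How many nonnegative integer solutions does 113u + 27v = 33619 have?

gcd(113, 27):
  113 = 4*27 + 5
  27 = 5*5 + 2
  5 = 2*2 + 1
  2 = 2*1
so gcd(113, 27) = 1.
Back-substitute for Bézout coefficients:
  1 = 5 - 2*2
  ... = 113*(11) + 27*(-46)
Scale by 33619: one solution is (369809, -1546474). Reduce u mod 27: (17, 1174).
General: u = 17 + 27t, v = 1174 - 113t.
u ≥ 0 ⇒ t ≥ 0; v ≥ 0 ⇒ t ≤ 10. So t ∈ [0, 10]: 11 solutions.

11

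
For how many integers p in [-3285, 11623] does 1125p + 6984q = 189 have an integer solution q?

19

gcd(6984, 1125) = 9.
By Bézout, 1125×(149) + 6984×(-24) = 9.
Particular solution: (25, -4).
General solution: p = 25 + 776t, q = -4 - 125t for integer t.
-3285 ≤ 25 + 776t ≤ 11623 gives t ∈ [-4, 14], which is 19 values.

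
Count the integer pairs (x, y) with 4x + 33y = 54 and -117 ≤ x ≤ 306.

13

gcd(33, 4):
  33 = 8×4 + 1
  4 = 4×1
so gcd(33, 4) = 1.
Back-substitute for Bézout coefficients:
  1 = 33 - 8×4
  ... = 4×(-8) + 33×(1)
Scale by 54: particular solution (-432, 54); reduce x mod 33: (30, -2).
General solution: x = 30 + 33t, y = -2 - 4t for integer t.
-117 ≤ 30 + 33t ≤ 306 gives t ∈ [-4, 8], which is 13 values.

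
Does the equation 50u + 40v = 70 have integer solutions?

gcd(50, 40) = 10  (50 = 1×40 + 10, 40 = 4×10).
10 divides 70, so integer solutions exist.

yes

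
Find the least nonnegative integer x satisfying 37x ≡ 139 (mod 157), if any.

gcd(157, 37):
  157 = 4·37 + 9
  37 = 4·9 + 1
  9 = 9·1
so gcd(157, 37) = 1.
1 divides 139, so solutions exist.
Back-substitute for Bézout coefficients:
  1 = 37 - 4·9
  ... = 37·(17) + 157·(-4)
So 37·(17) ≡ 1 (mod 157); multiply by 139: x ≡ 2363 (mod 157).
Smallest nonnegative: x = 2363 mod 157 = 8.

8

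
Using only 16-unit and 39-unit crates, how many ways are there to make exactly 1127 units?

2

Need nonnegative integers with 16j + 39k = 1127.
gcd(16, 39) = 1, and 16·(-17) + 39·(7) = 1.
So (j₀, k₀) = (-19159, 7889); general j = -19159 + 39t, k = 7889 - 16t.
j ≥ 0 ⇒ t ≥ 492; k ≥ 0 ⇒ t ≤ 493. That's 2 values of t.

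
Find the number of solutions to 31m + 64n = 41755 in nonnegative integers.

21

gcd(64, 31) = 1  (64 = 2×31 + 2, 31 = 15×2 + 1, 2 = 2×1).
Back-substituting, 31×(31) + 64×(-15) = 1.
Scale by 41755: one solution is (1294405, -626325). Reduce m mod 64: (5, 650).
General: m = 5 + 64t, n = 650 - 31t.
m ≥ 0 ⇒ t ≥ 0; n ≥ 0 ⇒ t ≤ 20. So t ∈ [0, 20]: 21 solutions.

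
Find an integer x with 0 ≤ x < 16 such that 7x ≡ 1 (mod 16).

gcd(16, 7):
  16 = 2×7 + 2
  7 = 3×2 + 1
  2 = 2×1
so gcd(16, 7) = 1.
Back-substitute for Bézout coefficients:
  1 = 7 - 3×2
  ... = 7×(7) + 16×(-3)
So 7×7 ≡ 1 (mod 16), and 7 mod 16 = 7.

7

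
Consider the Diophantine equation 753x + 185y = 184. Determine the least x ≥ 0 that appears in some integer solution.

128

gcd(753, 185):
  753 = 4*185 + 13
  185 = 14*13 + 3
  13 = 4*3 + 1
  3 = 3*1
so gcd(753, 185) = 1.
1 divides 184, so solutions exist.
Back-substitute for Bézout coefficients:
  1 = 13 - 4*3
  ... = 753*(57) + 185*(-232)
Scale by 184/1 = 184: (x₀, y₀) = (10488, -42688).
General solution: x = 10488 + 185t, y = -42688 - 753t for integer t.
x ≥ 0: smallest is 10488 mod 185 = 128 (at t = -56), with y = -520.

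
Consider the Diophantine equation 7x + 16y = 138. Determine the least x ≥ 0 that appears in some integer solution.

6

gcd(16, 7) = 1.
1 divides 138, so solutions exist.
By Bézout, 7×(7) + 16×(-3) = 1.
Scale by 138/1 = 138: (x₀, y₀) = (966, -414).
General solution: x = 966 + 16t, y = -414 - 7t for integer t.
x ≥ 0: smallest is 966 mod 16 = 6 (at t = -60), with y = 6.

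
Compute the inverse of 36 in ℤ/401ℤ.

gcd(401, 36) = 1  (401 = 11×36 + 5, 36 = 7×5 + 1, 5 = 5×1).
Back-substituting, 36×(78) + 401×(-7) = 1.
So 36×78 ≡ 1 (mod 401), and 78 mod 401 = 78.

78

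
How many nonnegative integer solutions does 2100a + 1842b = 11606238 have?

gcd(2100, 1842):
  2100 = 1×1842 + 258
  1842 = 7×258 + 36
  258 = 7×36 + 6
  36 = 6×6
so gcd(2100, 1842) = 6.
Back-substitute for Bézout coefficients:
  6 = 258 - 7×36
  ... = 2100×(50) + 1842×(-57)
Scale by 1934373: one solution is (96718650, -110259261). Reduce a mod 307: (142, 6139).
General: a = 142 + 307t, b = 6139 - 350t.
a ≥ 0 ⇒ t ≥ 0; b ≥ 0 ⇒ t ≤ 17. So t ∈ [0, 17]: 18 solutions.

18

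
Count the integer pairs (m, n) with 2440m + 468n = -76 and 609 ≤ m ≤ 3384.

24

gcd(2440, 468) = 4.
By Bézout, 2440·(-14) + 468·(73) = 4.
Particular solution: (32, -167).
General solution: m = 32 + 117t, n = -167 - 610t for integer t.
609 ≤ 32 + 117t ≤ 3384 gives t ∈ [5, 28], which is 24 values.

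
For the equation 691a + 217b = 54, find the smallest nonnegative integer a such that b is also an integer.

gcd(691, 217):
  691 = 3·217 + 40
  217 = 5·40 + 17
  40 = 2·17 + 6
  17 = 2·6 + 5
  6 = 1·5 + 1
  5 = 5·1
so gcd(691, 217) = 1.
1 divides 54, so solutions exist.
Back-substitute for Bézout coefficients:
  1 = 6 - 1·5
  ... = 691·(38) + 217·(-121)
Scale by 54/1 = 54: (a₀, b₀) = (2052, -6534).
General solution: a = 2052 + 217t, b = -6534 - 691t for integer t.
a ≥ 0: smallest is 2052 mod 217 = 99 (at t = -9), with b = -315.

99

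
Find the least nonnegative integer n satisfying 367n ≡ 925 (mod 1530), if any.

gcd(1530, 367) = 1  (1530 = 4×367 + 62, 367 = 5×62 + 57, 62 = 1×57 + 5, 57 = 11×5 + 2, 5 = 2×2 + 1, 2 = 2×1).
1 divides 925, so solutions exist.
Back-substituting, 367×(-617) + 1530×(148) = 1.
So 367×(-617) ≡ 1 (mod 1530); multiply by 925: n ≡ -570725 (mod 1530).
Smallest nonnegative: n = -570725 mod 1530 = 1495.

1495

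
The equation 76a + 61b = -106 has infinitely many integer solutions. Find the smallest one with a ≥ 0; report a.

58

gcd(76, 61):
  76 = 1·61 + 15
  61 = 4·15 + 1
  15 = 15·1
so gcd(76, 61) = 1.
1 divides -106, so solutions exist.
Back-substitute for Bézout coefficients:
  1 = 61 - 4·15
  ... = 76·(-4) + 61·(5)
Scale by -106/1 = -106: (a₀, b₀) = (424, -530).
General solution: a = 424 + 61t, b = -530 - 76t for integer t.
a ≥ 0: smallest is 424 mod 61 = 58 (at t = -6), with b = -74.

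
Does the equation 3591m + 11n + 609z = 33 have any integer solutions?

gcd(3591, 11) = 1.
gcd(1, 609) = 1.
1 divides 33, so integer solutions exist.

yes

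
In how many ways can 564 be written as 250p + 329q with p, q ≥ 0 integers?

0

gcd(329, 250) = 1.
By Bézout, 250·(-25) + 329·(19) = 1.
One solution: (47, -34).
General: p = 47 + 329t, q = -34 - 250t.
p ≥ 0 ⇒ t ≥ 0; q ≥ 0 ⇒ t ≤ -1. So t ∈ [0, -1]: 0 solutions.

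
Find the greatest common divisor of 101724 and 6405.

gcd(101724, 6405) = 21  (101724 = 15·6405 + 5649, 6405 = 1·5649 + 756, 5649 = 7·756 + 357, 756 = 2·357 + 42, 357 = 8·42 + 21, 42 = 2·21).

21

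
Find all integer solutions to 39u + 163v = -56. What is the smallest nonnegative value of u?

32

gcd(163, 39):
  163 = 4×39 + 7
  39 = 5×7 + 4
  7 = 1×4 + 3
  4 = 1×3 + 1
  3 = 3×1
so gcd(163, 39) = 1.
1 divides -56, so solutions exist.
Back-substitute for Bézout coefficients:
  1 = 4 - 1×3
  ... = 39×(46) + 163×(-11)
Scale by -56/1 = -56: (u₀, v₀) = (-2576, 616).
General solution: u = -2576 + 163t, v = 616 - 39t for integer t.
u ≥ 0: smallest is -2576 mod 163 = 32 (at t = 16), with v = -8.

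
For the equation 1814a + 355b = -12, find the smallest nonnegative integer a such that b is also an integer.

27

gcd(1814, 355) = 1  (1814 = 5·355 + 39, 355 = 9·39 + 4, 39 = 9·4 + 3, 4 = 1·3 + 1, 3 = 3·1).
1 divides -12, so solutions exist.
Back-substituting, 1814·(-91) + 355·(465) = 1.
Scale by -12/1 = -12: (a₀, b₀) = (1092, -5580).
General solution: a = 1092 + 355t, b = -5580 - 1814t for integer t.
a ≥ 0: smallest is 1092 mod 355 = 27 (at t = -3), with b = -138.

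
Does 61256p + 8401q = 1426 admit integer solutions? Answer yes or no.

yes

gcd(61256, 8401) = 31.
31 divides 1426, so integer solutions exist.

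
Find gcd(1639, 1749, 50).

1

gcd(1749, 1639) = 11.
gcd(11, 50) = 1.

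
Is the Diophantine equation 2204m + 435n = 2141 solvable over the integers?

no

gcd(2204, 435) = 29  (2204 = 5×435 + 29, 435 = 15×29).
29 does not divide 2141 (remainder 24), so no integer solutions.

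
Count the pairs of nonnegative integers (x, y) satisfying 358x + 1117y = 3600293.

9

gcd(1117, 358) = 1  (1117 = 3*358 + 43, 358 = 8*43 + 14, 43 = 3*14 + 1, 14 = 14*1).
Back-substituting, 358*(-78) + 1117*(25) = 1.
Scale by 3600293: one solution is (-280822854, 90007325). Reduce x mod 1117: (999, 2903).
General: x = 999 + 1117t, y = 2903 - 358t.
x ≥ 0 ⇒ t ≥ 0; y ≥ 0 ⇒ t ≤ 8. So t ∈ [0, 8]: 9 solutions.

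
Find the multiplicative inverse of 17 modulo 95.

gcd(95, 17) = 1  (95 = 5×17 + 10, 17 = 1×10 + 7, 10 = 1×7 + 3, 7 = 2×3 + 1, 3 = 3×1).
Back-substituting, 17×(28) + 95×(-5) = 1.
So 17×28 ≡ 1 (mod 95), and 28 mod 95 = 28.

28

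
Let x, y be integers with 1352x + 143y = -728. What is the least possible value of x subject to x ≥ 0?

2

gcd(1352, 143) = 13  (1352 = 9·143 + 65, 143 = 2·65 + 13, 65 = 5·13).
13 divides -728, so solutions exist.
Back-substituting, 1352·(-2) + 143·(19) = 13.
Scale by -728/13 = -56: (x₀, y₀) = (112, -1064).
General solution: x = 112 + 11t, y = -1064 - 104t for integer t.
x ≥ 0: smallest is 112 mod 11 = 2 (at t = -10), with y = -24.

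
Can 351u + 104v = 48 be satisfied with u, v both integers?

gcd(351, 104) = 13  (351 = 3×104 + 39, 104 = 2×39 + 26, 39 = 1×26 + 13, 26 = 2×13).
13 does not divide 48 (remainder 9), so no integer solutions.

no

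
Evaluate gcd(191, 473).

gcd(473, 191):
  473 = 2×191 + 91
  191 = 2×91 + 9
  91 = 10×9 + 1
  9 = 9×1
so gcd(473, 191) = 1.

1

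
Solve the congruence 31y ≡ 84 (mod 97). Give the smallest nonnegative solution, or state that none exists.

gcd(97, 31) = 1.
1 divides 84, so solutions exist.
By Bézout, 31×(-25) + 97×(8) = 1.
So 31×(-25) ≡ 1 (mod 97); multiply by 84: y ≡ -2100 (mod 97).
Smallest nonnegative: y = -2100 mod 97 = 34.

34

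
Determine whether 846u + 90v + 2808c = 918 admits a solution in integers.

yes

gcd(846, 90):
  846 = 9*90 + 36
  90 = 2*36 + 18
  36 = 2*18
so gcd(846, 90) = 18.
gcd(18, 2808) = 18.
18 divides 918, so integer solutions exist.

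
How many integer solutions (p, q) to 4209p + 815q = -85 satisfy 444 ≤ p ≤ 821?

1

gcd(4209, 815) = 1.
By Bézout, 4209·(-371) + 815·(1916) = 1.
Particular solution: (565, -2918).
General solution: p = 565 + 815t, q = -2918 - 4209t for integer t.
444 ≤ 565 + 815t ≤ 821 gives t ∈ [0, 0], which is 1 value.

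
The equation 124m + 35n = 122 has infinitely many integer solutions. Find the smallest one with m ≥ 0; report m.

23

gcd(124, 35) = 1.
1 divides 122, so solutions exist.
By Bézout, 124·(-11) + 35·(39) = 1.
Scale by 122/1 = 122: (m₀, n₀) = (-1342, 4758).
General solution: m = -1342 + 35t, n = 4758 - 124t for integer t.
m ≥ 0: smallest is -1342 mod 35 = 23 (at t = 39), with n = -78.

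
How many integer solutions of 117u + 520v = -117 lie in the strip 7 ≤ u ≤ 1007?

gcd(520, 117):
  520 = 4*117 + 52
  117 = 2*52 + 13
  52 = 4*13
so gcd(520, 117) = 13.
Back-substitute for Bézout coefficients:
  13 = 117 - 2*52
  ... = 117*(9) + 520*(-2)
Scale by -9: particular solution (-81, 18); reduce u mod 40: (39, -9).
General solution: u = 39 + 40t, v = -9 - 9t for integer t.
7 ≤ 39 + 40t ≤ 1007 gives t ∈ [0, 24], which is 25 values.

25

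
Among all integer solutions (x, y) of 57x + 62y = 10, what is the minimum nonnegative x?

gcd(62, 57) = 1.
1 divides 10, so solutions exist.
By Bézout, 57*(-25) + 62*(23) = 1.
Scale by 10/1 = 10: (x₀, y₀) = (-250, 230).
General solution: x = -250 + 62t, y = 230 - 57t for integer t.
x ≥ 0: smallest is -250 mod 62 = 60 (at t = 5), with y = -55.

60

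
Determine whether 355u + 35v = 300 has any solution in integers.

gcd(355, 35) = 5  (355 = 10×35 + 5, 35 = 7×5).
5 divides 300, so integer solutions exist.

yes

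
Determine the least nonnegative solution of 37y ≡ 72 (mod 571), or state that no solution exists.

gcd(571, 37):
  571 = 15*37 + 16
  37 = 2*16 + 5
  16 = 3*5 + 1
  5 = 5*1
so gcd(571, 37) = 1.
1 divides 72, so solutions exist.
Back-substitute for Bézout coefficients:
  1 = 16 - 3*5
  ... = 37*(-108) + 571*(7)
So 37*(-108) ≡ 1 (mod 571); multiply by 72: y ≡ -7776 (mod 571).
Smallest nonnegative: y = -7776 mod 571 = 218.

218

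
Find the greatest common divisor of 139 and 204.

gcd(204, 139):
  204 = 1*139 + 65
  139 = 2*65 + 9
  65 = 7*9 + 2
  9 = 4*2 + 1
  2 = 2*1
so gcd(204, 139) = 1.

1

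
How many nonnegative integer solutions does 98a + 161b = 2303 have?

gcd(161, 98):
  161 = 1×98 + 63
  98 = 1×63 + 35
  63 = 1×35 + 28
  35 = 1×28 + 7
  28 = 4×7
so gcd(161, 98) = 7.
Back-substitute for Bézout coefficients:
  7 = 35 - 1×28
  ... = 98×(5) + 161×(-3)
Scale by 329: one solution is (1645, -987). Reduce a mod 23: (12, 7).
General: a = 12 + 23t, b = 7 - 14t.
a ≥ 0 ⇒ t ≥ 0; b ≥ 0 ⇒ t ≤ 0. So t ∈ [0, 0]: 1 solution.

1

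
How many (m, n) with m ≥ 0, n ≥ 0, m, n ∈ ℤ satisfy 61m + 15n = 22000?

24

gcd(61, 15):
  61 = 4*15 + 1
  15 = 15*1
so gcd(61, 15) = 1.
Back-substitute for Bézout coefficients:
  1 = 61 - 4*15
  ... = 61*(1) + 15*(-4)
Scale by 22000: one solution is (22000, -88000). Reduce m mod 15: (10, 1426).
General: m = 10 + 15t, n = 1426 - 61t.
m ≥ 0 ⇒ t ≥ 0; n ≥ 0 ⇒ t ≤ 23. So t ∈ [0, 23]: 24 solutions.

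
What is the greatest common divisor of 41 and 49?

gcd(49, 41) = 1  (49 = 1·41 + 8, 41 = 5·8 + 1, 8 = 8·1).

1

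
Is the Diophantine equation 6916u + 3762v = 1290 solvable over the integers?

gcd(6916, 3762) = 38  (6916 = 1·3762 + 3154, 3762 = 1·3154 + 608, 3154 = 5·608 + 114, 608 = 5·114 + 38, 114 = 3·38).
38 does not divide 1290 (remainder 36), so no integer solutions.

no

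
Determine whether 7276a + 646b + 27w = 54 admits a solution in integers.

gcd(7276, 646) = 34  (7276 = 11×646 + 170, 646 = 3×170 + 136, 170 = 1×136 + 34, 136 = 4×34).
gcd(34, 27) = 1.
1 divides 54, so integer solutions exist.

yes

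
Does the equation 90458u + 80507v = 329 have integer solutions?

no

gcd(90458, 80507) = 31  (90458 = 1*80507 + 9951, 80507 = 8*9951 + 899, 9951 = 11*899 + 62, 899 = 14*62 + 31, 62 = 2*31).
31 does not divide 329 (remainder 19), so no integer solutions.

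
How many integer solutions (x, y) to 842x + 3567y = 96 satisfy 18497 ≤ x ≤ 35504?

5

gcd(3567, 842) = 1  (3567 = 4·842 + 199, 842 = 4·199 + 46, 199 = 4·46 + 15, 46 = 3·15 + 1, 15 = 15·1).
Back-substituting, 842·(233) + 3567·(-55) = 1.
Scale by 96: particular solution (22368, -5280); reduce x mod 3567: (966, -228).
General solution: x = 966 + 3567t, y = -228 - 842t for integer t.
18497 ≤ 966 + 3567t ≤ 35504 gives t ∈ [5, 9], which is 5 values.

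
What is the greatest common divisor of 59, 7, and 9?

gcd(59, 7):
  59 = 8·7 + 3
  7 = 2·3 + 1
  3 = 3·1
so gcd(59, 7) = 1.
gcd(1, 9) = 1.

1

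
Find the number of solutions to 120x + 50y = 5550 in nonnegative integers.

10

gcd(120, 50) = 10.
By Bézout, 120×(-2) + 50×(5) = 10.
One solution: (0, 111).
General: x = 0 + 5t, y = 111 - 12t.
x ≥ 0 ⇒ t ≥ 0; y ≥ 0 ⇒ t ≤ 9. So t ∈ [0, 9]: 10 solutions.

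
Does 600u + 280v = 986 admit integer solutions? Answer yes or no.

no

gcd(600, 280) = 40.
40 does not divide 986 (remainder 26), so no integer solutions.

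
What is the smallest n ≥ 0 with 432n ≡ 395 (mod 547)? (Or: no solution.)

496

gcd(547, 432) = 1.
1 divides 395, so solutions exist.
By Bézout, 432×(-176) + 547×(139) = 1.
So 432×(-176) ≡ 1 (mod 547); multiply by 395: n ≡ -69520 (mod 547).
Smallest nonnegative: n = -69520 mod 547 = 496.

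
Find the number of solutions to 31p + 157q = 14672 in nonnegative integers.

gcd(157, 31) = 1.
By Bézout, 31*(76) + 157*(-15) = 1.
One solution: (58, 82).
General: p = 58 + 157t, q = 82 - 31t.
p ≥ 0 ⇒ t ≥ 0; q ≥ 0 ⇒ t ≤ 2. So t ∈ [0, 2]: 3 solutions.

3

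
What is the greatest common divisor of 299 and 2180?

gcd(2180, 299):
  2180 = 7*299 + 87
  299 = 3*87 + 38
  87 = 2*38 + 11
  38 = 3*11 + 5
  11 = 2*5 + 1
  5 = 5*1
so gcd(2180, 299) = 1.

1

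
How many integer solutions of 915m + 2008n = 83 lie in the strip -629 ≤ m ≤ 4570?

2

gcd(2008, 915) = 1  (2008 = 2·915 + 178, 915 = 5·178 + 25, 178 = 7·25 + 3, 25 = 8·3 + 1, 3 = 3·1).
Back-substituting, 915·(643) + 2008·(-293) = 1.
Scale by 83: particular solution (53369, -24319); reduce m mod 2008: (1161, -529).
General solution: m = 1161 + 2008t, n = -529 - 915t for integer t.
-629 ≤ 1161 + 2008t ≤ 4570 gives t ∈ [0, 1], which is 2 values.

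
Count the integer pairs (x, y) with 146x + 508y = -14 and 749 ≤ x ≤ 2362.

6

gcd(508, 146) = 2  (508 = 3·146 + 70, 146 = 2·70 + 6, 70 = 11·6 + 4, 6 = 1·4 + 2, 4 = 2·2).
Back-substituting, 146·(87) + 508·(-25) = 2.
Scale by -7: particular solution (-609, 175); reduce x mod 254: (153, -44).
General solution: x = 153 + 254t, y = -44 - 73t for integer t.
749 ≤ 153 + 254t ≤ 2362 gives t ∈ [3, 8], which is 6 values.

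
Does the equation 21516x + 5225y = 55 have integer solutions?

yes

gcd(21516, 5225) = 11  (21516 = 4*5225 + 616, 5225 = 8*616 + 297, 616 = 2*297 + 22, 297 = 13*22 + 11, 22 = 2*11).
11 divides 55, so integer solutions exist.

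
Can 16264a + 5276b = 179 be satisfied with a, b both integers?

no

gcd(16264, 5276) = 4  (16264 = 3*5276 + 436, 5276 = 12*436 + 44, 436 = 9*44 + 40, 44 = 1*40 + 4, 40 = 10*4).
4 does not divide 179 (remainder 3), so no integer solutions.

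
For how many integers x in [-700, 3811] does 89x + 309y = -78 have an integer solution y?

14

gcd(309, 89):
  309 = 3×89 + 42
  89 = 2×42 + 5
  42 = 8×5 + 2
  5 = 2×2 + 1
  2 = 2×1
so gcd(309, 89) = 1.
Back-substitute for Bézout coefficients:
  1 = 5 - 2×2
  ... = 89×(125) + 309×(-36)
Scale by -78: particular solution (-9750, 2808); reduce x mod 309: (138, -40).
General solution: x = 138 + 309t, y = -40 - 89t for integer t.
-700 ≤ 138 + 309t ≤ 3811 gives t ∈ [-2, 11], which is 14 values.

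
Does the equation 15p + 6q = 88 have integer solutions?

no

gcd(15, 6):
  15 = 2×6 + 3
  6 = 2×3
so gcd(15, 6) = 3.
3 does not divide 88 (remainder 1), so no integer solutions.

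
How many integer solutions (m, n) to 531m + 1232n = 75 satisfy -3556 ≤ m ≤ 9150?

10

gcd(1232, 531) = 1.
By Bézout, 531×(587) + 1232×(-253) = 1.
Particular solution: (905, -390).
General solution: m = 905 + 1232t, n = -390 - 531t for integer t.
-3556 ≤ 905 + 1232t ≤ 9150 gives t ∈ [-3, 6], which is 10 values.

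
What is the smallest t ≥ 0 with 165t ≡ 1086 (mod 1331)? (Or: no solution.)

no solution

gcd(1331, 165) = 11  (1331 = 8·165 + 11, 165 = 15·11).
11 does not divide 1086, so the congruence has no solution.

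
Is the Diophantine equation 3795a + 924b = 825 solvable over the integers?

yes

gcd(3795, 924) = 33.
33 divides 825, so integer solutions exist.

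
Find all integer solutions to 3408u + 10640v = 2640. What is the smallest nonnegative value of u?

gcd(10640, 3408):
  10640 = 3·3408 + 416
  3408 = 8·416 + 80
  416 = 5·80 + 16
  80 = 5·16
so gcd(10640, 3408) = 16.
16 divides 2640, so solutions exist.
Back-substitute for Bézout coefficients:
  16 = 416 - 5·80
  ... = 3408·(-128) + 10640·(41)
Scale by 2640/16 = 165: (u₀, v₀) = (-21120, 6765).
General solution: u = -21120 + 665t, v = 6765 - 213t for integer t.
u ≥ 0: smallest is -21120 mod 665 = 160 (at t = 32), with v = -51.

160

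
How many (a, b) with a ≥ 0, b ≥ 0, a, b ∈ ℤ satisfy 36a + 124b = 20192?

18

gcd(124, 36):
  124 = 3·36 + 16
  36 = 2·16 + 4
  16 = 4·4
so gcd(124, 36) = 4.
Back-substitute for Bézout coefficients:
  4 = 36 - 2·16
  ... = 36·(7) + 124·(-2)
Scale by 5048: one solution is (35336, -10096). Reduce a mod 31: (27, 155).
General: a = 27 + 31t, b = 155 - 9t.
a ≥ 0 ⇒ t ≥ 0; b ≥ 0 ⇒ t ≤ 17. So t ∈ [0, 17]: 18 solutions.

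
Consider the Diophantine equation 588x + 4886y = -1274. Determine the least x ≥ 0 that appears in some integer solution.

gcd(4886, 588) = 14  (4886 = 8*588 + 182, 588 = 3*182 + 42, 182 = 4*42 + 14, 42 = 3*14).
14 divides -1274, so solutions exist.
Back-substituting, 588*(-108) + 4886*(13) = 14.
Scale by -1274/14 = -91: (x₀, y₀) = (9828, -1183).
General solution: x = 9828 + 349t, y = -1183 - 42t for integer t.
x ≥ 0: smallest is 9828 mod 349 = 56 (at t = -28), with y = -7.

56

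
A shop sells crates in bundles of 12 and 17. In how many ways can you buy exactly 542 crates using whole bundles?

Need nonnegative integers with 12j + 17k = 542.
gcd(12, 17) = 1, and 12·(-7) + 17·(5) = 1.
So (j₀, k₀) = (-3794, 2710); general j = -3794 + 17t, k = 2710 - 12t.
j ≥ 0 ⇒ t ≥ 224; k ≥ 0 ⇒ t ≤ 225. That's 2 values of t.

2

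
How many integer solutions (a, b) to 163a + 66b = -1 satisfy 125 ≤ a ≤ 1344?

gcd(163, 66) = 1  (163 = 2*66 + 31, 66 = 2*31 + 4, 31 = 7*4 + 3, 4 = 1*3 + 1, 3 = 3*1).
Back-substituting, 163*(-17) + 66*(42) = 1.
Scale by -1: particular solution (17, -42); reduce a mod 66: (17, -42).
General solution: a = 17 + 66t, b = -42 - 163t for integer t.
125 ≤ 17 + 66t ≤ 1344 gives t ∈ [2, 20], which is 19 values.

19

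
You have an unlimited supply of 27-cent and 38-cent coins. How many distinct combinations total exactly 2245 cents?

2

Need nonnegative integers with 27j + 38k = 2245.
gcd(27, 38) = 1, and 27·(-7) + 38·(5) = 1.
So (j₀, k₀) = (-15715, 11225); general j = -15715 + 38t, k = 11225 - 27t.
j ≥ 0 ⇒ t ≥ 414; k ≥ 0 ⇒ t ≤ 415. That's 2 values of t.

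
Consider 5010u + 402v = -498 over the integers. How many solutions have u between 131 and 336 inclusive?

gcd(5010, 402) = 6  (5010 = 12*402 + 186, 402 = 2*186 + 30, 186 = 6*30 + 6, 30 = 5*6).
Back-substituting, 5010*(13) + 402*(-162) = 6.
Scale by -83: particular solution (-1079, 13446); reduce u mod 67: (60, -749).
General solution: u = 60 + 67t, v = -749 - 835t for integer t.
131 ≤ 60 + 67t ≤ 336 gives t ∈ [2, 4], which is 3 values.

3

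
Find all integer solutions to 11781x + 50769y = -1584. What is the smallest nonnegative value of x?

gcd(50769, 11781):
  50769 = 4*11781 + 3645
  11781 = 3*3645 + 846
  3645 = 4*846 + 261
  846 = 3*261 + 63
  261 = 4*63 + 9
  63 = 7*9
so gcd(50769, 11781) = 9.
9 divides -1584, so solutions exist.
Back-substitute for Bézout coefficients:
  9 = 261 - 4*63
  ... = 11781*(-780) + 50769*(181)
Scale by -1584/9 = -176: (x₀, y₀) = (137280, -31856).
General solution: x = 137280 + 5641t, y = -31856 - 1309t for integer t.
x ≥ 0: smallest is 137280 mod 5641 = 1896 (at t = -24), with y = -440.

1896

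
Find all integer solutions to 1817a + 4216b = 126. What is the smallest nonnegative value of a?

gcd(4216, 1817) = 1.
1 divides 126, so solutions exist.
By Bézout, 1817×(297) + 4216×(-128) = 1.
Scale by 126/1 = 126: (a₀, b₀) = (37422, -16128).
General solution: a = 37422 + 4216t, b = -16128 - 1817t for integer t.
a ≥ 0: smallest is 37422 mod 4216 = 3694 (at t = -8), with b = -1592.

3694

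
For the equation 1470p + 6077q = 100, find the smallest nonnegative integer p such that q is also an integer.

gcd(6077, 1470) = 1  (6077 = 4·1470 + 197, 1470 = 7·197 + 91, 197 = 2·91 + 15, 91 = 6·15 + 1, 15 = 15·1).
1 divides 100, so solutions exist.
Back-substituting, 1470·(401) + 6077·(-97) = 1.
Scale by 100/1 = 100: (p₀, q₀) = (40100, -9700).
General solution: p = 40100 + 6077t, q = -9700 - 1470t for integer t.
p ≥ 0: smallest is 40100 mod 6077 = 3638 (at t = -6), with q = -880.

3638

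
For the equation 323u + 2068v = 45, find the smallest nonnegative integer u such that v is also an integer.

gcd(2068, 323):
  2068 = 6·323 + 130
  323 = 2·130 + 63
  130 = 2·63 + 4
  63 = 15·4 + 3
  4 = 1·3 + 1
  3 = 3·1
so gcd(2068, 323) = 1.
1 divides 45, so solutions exist.
Back-substitute for Bézout coefficients:
  1 = 4 - 1·3
  ... = 323·(-525) + 2068·(82)
Scale by 45/1 = 45: (u₀, v₀) = (-23625, 3690).
General solution: u = -23625 + 2068t, v = 3690 - 323t for integer t.
u ≥ 0: smallest is -23625 mod 2068 = 1191 (at t = 12), with v = -186.

1191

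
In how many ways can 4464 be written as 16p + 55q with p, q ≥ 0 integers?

6

gcd(55, 16):
  55 = 3*16 + 7
  16 = 2*7 + 2
  7 = 3*2 + 1
  2 = 2*1
so gcd(55, 16) = 1.
Back-substitute for Bézout coefficients:
  1 = 7 - 3*2
  ... = 16*(-24) + 55*(7)
Scale by 4464: one solution is (-107136, 31248). Reduce p mod 55: (4, 80).
General: p = 4 + 55t, q = 80 - 16t.
p ≥ 0 ⇒ t ≥ 0; q ≥ 0 ⇒ t ≤ 5. So t ∈ [0, 5]: 6 solutions.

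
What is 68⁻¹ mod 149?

gcd(149, 68) = 1  (149 = 2×68 + 13, 68 = 5×13 + 3, 13 = 4×3 + 1, 3 = 3×1).
Back-substituting, 68×(-46) + 149×(21) = 1.
So 68×-46 ≡ 1 (mod 149), and -46 mod 149 = 103.

103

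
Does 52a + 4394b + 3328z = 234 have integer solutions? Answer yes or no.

gcd(4394, 52) = 26  (4394 = 84×52 + 26, 52 = 2×26).
gcd(26, 3328) = 26.
26 divides 234, so integer solutions exist.

yes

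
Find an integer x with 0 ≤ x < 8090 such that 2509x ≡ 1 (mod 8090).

gcd(8090, 2509):
  8090 = 3·2509 + 563
  2509 = 4·563 + 257
  563 = 2·257 + 49
  257 = 5·49 + 12
  49 = 4·12 + 1
  12 = 12·1
so gcd(8090, 2509) = 1.
Back-substitute for Bézout coefficients:
  1 = 49 - 4·12
  ... = 2509·(-661) + 8090·(205)
So 2509·-661 ≡ 1 (mod 8090), and -661 mod 8090 = 7429.

7429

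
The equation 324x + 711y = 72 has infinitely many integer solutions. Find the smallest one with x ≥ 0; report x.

gcd(711, 324):
  711 = 2·324 + 63
  324 = 5·63 + 9
  63 = 7·9
so gcd(711, 324) = 9.
9 divides 72, so solutions exist.
Back-substitute for Bézout coefficients:
  9 = 324 - 5·63
  ... = 324·(11) + 711·(-5)
Scale by 72/9 = 8: (x₀, y₀) = (88, -40).
General solution: x = 88 + 79t, y = -40 - 36t for integer t.
x ≥ 0: smallest is 88 mod 79 = 9 (at t = -1), with y = -4.

9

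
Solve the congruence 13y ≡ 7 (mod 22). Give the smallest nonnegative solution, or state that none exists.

9

gcd(22, 13) = 1.
1 divides 7, so solutions exist.
By Bézout, 13×(-5) + 22×(3) = 1.
So 13×(-5) ≡ 1 (mod 22); multiply by 7: y ≡ -35 (mod 22).
Smallest nonnegative: y = -35 mod 22 = 9.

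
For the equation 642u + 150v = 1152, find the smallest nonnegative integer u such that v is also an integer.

gcd(642, 150):
  642 = 4×150 + 42
  150 = 3×42 + 24
  42 = 1×24 + 18
  24 = 1×18 + 6
  18 = 3×6
so gcd(642, 150) = 6.
6 divides 1152, so solutions exist.
Back-substitute for Bézout coefficients:
  6 = 24 - 1×18
  ... = 642×(-7) + 150×(30)
Scale by 1152/6 = 192: (u₀, v₀) = (-1344, 5760).
General solution: u = -1344 + 25t, v = 5760 - 107t for integer t.
u ≥ 0: smallest is -1344 mod 25 = 6 (at t = 54), with v = -18.

6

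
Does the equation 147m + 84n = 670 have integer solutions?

no

gcd(147, 84) = 21  (147 = 1*84 + 63, 84 = 1*63 + 21, 63 = 3*21).
21 does not divide 670 (remainder 19), so no integer solutions.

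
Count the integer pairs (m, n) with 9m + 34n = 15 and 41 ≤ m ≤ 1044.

30

gcd(34, 9) = 1  (34 = 3*9 + 7, 9 = 1*7 + 2, 7 = 3*2 + 1, 2 = 2*1).
Back-substituting, 9*(-15) + 34*(4) = 1.
Scale by 15: particular solution (-225, 60); reduce m mod 34: (13, -3).
General solution: m = 13 + 34t, n = -3 - 9t for integer t.
41 ≤ 13 + 34t ≤ 1044 gives t ∈ [1, 30], which is 30 values.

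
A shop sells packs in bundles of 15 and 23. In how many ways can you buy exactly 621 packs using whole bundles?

Need nonnegative integers with 15j + 23k = 621.
gcd(15, 23) = 1, and 15·(-3) + 23·(2) = 1.
So (j₀, k₀) = (-1863, 1242); general j = -1863 + 23t, k = 1242 - 15t.
j ≥ 0 ⇒ t ≥ 81; k ≥ 0 ⇒ t ≤ 82. That's 2 values of t.

2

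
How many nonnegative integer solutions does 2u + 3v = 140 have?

24

gcd(3, 2):
  3 = 1×2 + 1
  2 = 2×1
so gcd(3, 2) = 1.
Back-substitute for Bézout coefficients:
  1 = 3 - 1×2
  ... = 2×(-1) + 3×(1)
Scale by 140: one solution is (-140, 140). Reduce u mod 3: (1, 46).
General: u = 1 + 3t, v = 46 - 2t.
u ≥ 0 ⇒ t ≥ 0; v ≥ 0 ⇒ t ≤ 23. So t ∈ [0, 23]: 24 solutions.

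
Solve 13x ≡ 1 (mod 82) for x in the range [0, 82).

gcd(82, 13) = 1.
By Bézout, 13·(19) + 82·(-3) = 1.
So 13·19 ≡ 1 (mod 82), and 19 mod 82 = 19.

19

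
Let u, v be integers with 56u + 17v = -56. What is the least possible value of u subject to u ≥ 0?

16

gcd(56, 17):
  56 = 3·17 + 5
  17 = 3·5 + 2
  5 = 2·2 + 1
  2 = 2·1
so gcd(56, 17) = 1.
1 divides -56, so solutions exist.
Back-substitute for Bézout coefficients:
  1 = 5 - 2·2
  ... = 56·(7) + 17·(-23)
Scale by -56/1 = -56: (u₀, v₀) = (-392, 1288).
General solution: u = -392 + 17t, v = 1288 - 56t for integer t.
u ≥ 0: smallest is -392 mod 17 = 16 (at t = 24), with v = -56.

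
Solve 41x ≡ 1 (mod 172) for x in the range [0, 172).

21

gcd(172, 41):
  172 = 4*41 + 8
  41 = 5*8 + 1
  8 = 8*1
so gcd(172, 41) = 1.
Back-substitute for Bézout coefficients:
  1 = 41 - 5*8
  ... = 41*(21) + 172*(-5)
So 41*21 ≡ 1 (mod 172), and 21 mod 172 = 21.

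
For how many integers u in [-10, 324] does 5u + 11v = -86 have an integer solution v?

30

gcd(11, 5) = 1.
By Bézout, 5*(-2) + 11*(1) = 1.
Particular solution: (7, -11).
General solution: u = 7 + 11t, v = -11 - 5t for integer t.
-10 ≤ 7 + 11t ≤ 324 gives t ∈ [-1, 28], which is 30 values.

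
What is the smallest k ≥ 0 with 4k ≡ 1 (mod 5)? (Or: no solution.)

gcd(5, 4) = 1.
1 divides 1, so solutions exist.
By Bézout, 4*(-1) + 5*(1) = 1.
So 4*(-1) ≡ 1 (mod 5); multiply by 1: k ≡ -1 (mod 5).
Smallest nonnegative: k = -1 mod 5 = 4.

4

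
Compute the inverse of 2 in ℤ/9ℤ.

5

gcd(9, 2):
  9 = 4*2 + 1
  2 = 2*1
so gcd(9, 2) = 1.
Back-substitute for Bézout coefficients:
  1 = 9 - 4*2
  ... = 2*(-4) + 9*(1)
So 2*-4 ≡ 1 (mod 9), and -4 mod 9 = 5.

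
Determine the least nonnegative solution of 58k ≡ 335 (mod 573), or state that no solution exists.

gcd(573, 58):
  573 = 9·58 + 51
  58 = 1·51 + 7
  51 = 7·7 + 2
  7 = 3·2 + 1
  2 = 2·1
so gcd(573, 58) = 1.
1 divides 335, so solutions exist.
Back-substitute for Bézout coefficients:
  1 = 7 - 3·2
  ... = 58·(247) + 573·(-25)
So 58·(247) ≡ 1 (mod 573); multiply by 335: k ≡ 82745 (mod 573).
Smallest nonnegative: k = 82745 mod 573 = 233.

233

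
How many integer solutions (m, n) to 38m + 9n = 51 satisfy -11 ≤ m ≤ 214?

25

gcd(38, 9) = 1  (38 = 4*9 + 2, 9 = 4*2 + 1, 2 = 2*1).
Back-substituting, 38*(-4) + 9*(17) = 1.
Scale by 51: particular solution (-204, 867); reduce m mod 9: (3, -7).
General solution: m = 3 + 9t, n = -7 - 38t for integer t.
-11 ≤ 3 + 9t ≤ 214 gives t ∈ [-1, 23], which is 25 values.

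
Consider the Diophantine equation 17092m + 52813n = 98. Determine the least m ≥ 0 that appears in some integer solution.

gcd(52813, 17092) = 1.
1 divides 98, so solutions exist.
By Bézout, 17092×(-3711) + 52813×(1201) = 1.
Scale by 98/1 = 98: (m₀, n₀) = (-363678, 117698).
General solution: m = -363678 + 52813t, n = 117698 - 17092t for integer t.
m ≥ 0: smallest is -363678 mod 52813 = 6013 (at t = 7), with n = -1946.

6013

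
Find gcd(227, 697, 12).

gcd(697, 227) = 1.
gcd(1, 12) = 1.

1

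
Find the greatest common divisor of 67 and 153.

1

gcd(153, 67) = 1  (153 = 2*67 + 19, 67 = 3*19 + 10, 19 = 1*10 + 9, 10 = 1*9 + 1, 9 = 9*1).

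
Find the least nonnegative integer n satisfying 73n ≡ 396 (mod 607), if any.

47

gcd(607, 73) = 1.
1 divides 396, so solutions exist.
By Bézout, 73*(158) + 607*(-19) = 1.
So 73*(158) ≡ 1 (mod 607); multiply by 396: n ≡ 62568 (mod 607).
Smallest nonnegative: n = 62568 mod 607 = 47.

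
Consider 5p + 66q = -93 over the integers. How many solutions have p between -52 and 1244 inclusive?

20

gcd(66, 5) = 1  (66 = 13*5 + 1, 5 = 5*1).
Back-substituting, 5*(-13) + 66*(1) = 1.
Scale by -93: particular solution (1209, -93); reduce p mod 66: (21, -3).
General solution: p = 21 + 66t, q = -3 - 5t for integer t.
-52 ≤ 21 + 66t ≤ 1244 gives t ∈ [-1, 18], which is 20 values.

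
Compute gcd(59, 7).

gcd(59, 7):
  59 = 8·7 + 3
  7 = 2·3 + 1
  3 = 3·1
so gcd(59, 7) = 1.

1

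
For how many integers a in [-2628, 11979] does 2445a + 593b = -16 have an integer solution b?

gcd(2445, 593):
  2445 = 4*593 + 73
  593 = 8*73 + 9
  73 = 8*9 + 1
  9 = 9*1
so gcd(2445, 593) = 1.
Back-substitute for Bézout coefficients:
  1 = 73 - 8*9
  ... = 2445*(65) + 593*(-268)
Scale by -16: particular solution (-1040, 4288); reduce a mod 593: (146, -602).
General solution: a = 146 + 593t, b = -602 - 2445t for integer t.
-2628 ≤ 146 + 593t ≤ 11979 gives t ∈ [-4, 19], which is 24 values.

24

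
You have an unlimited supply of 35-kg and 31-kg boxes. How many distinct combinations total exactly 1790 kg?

1

Need nonnegative integers with 35j + 31k = 1790.
gcd(35, 31) = 1, and 35·(8) + 31·(-9) = 1.
So (j₀, k₀) = (14320, -16110); general j = 14320 + 31t, k = -16110 - 35t.
j ≥ 0 ⇒ t ≥ -461; k ≥ 0 ⇒ t ≤ -461. That's 1 value of t.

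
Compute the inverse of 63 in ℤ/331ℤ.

gcd(331, 63) = 1  (331 = 5*63 + 16, 63 = 3*16 + 15, 16 = 1*15 + 1, 15 = 15*1).
Back-substituting, 63*(-21) + 331*(4) = 1.
So 63*-21 ≡ 1 (mod 331), and -21 mod 331 = 310.

310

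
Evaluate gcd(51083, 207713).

23

gcd(207713, 51083):
  207713 = 4·51083 + 3381
  51083 = 15·3381 + 368
  3381 = 9·368 + 69
  368 = 5·69 + 23
  69 = 3·23
so gcd(207713, 51083) = 23.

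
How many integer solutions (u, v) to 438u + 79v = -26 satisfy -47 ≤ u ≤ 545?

8

gcd(438, 79) = 1  (438 = 5·79 + 43, 79 = 1·43 + 36, 43 = 1·36 + 7, 36 = 5·7 + 1, 7 = 7·1).
Back-substituting, 438·(-11) + 79·(61) = 1.
Scale by -26: particular solution (286, -1586); reduce u mod 79: (49, -272).
General solution: u = 49 + 79t, v = -272 - 438t for integer t.
-47 ≤ 49 + 79t ≤ 545 gives t ∈ [-1, 6], which is 8 values.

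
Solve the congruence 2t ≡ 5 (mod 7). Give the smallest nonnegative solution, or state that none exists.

gcd(7, 2):
  7 = 3·2 + 1
  2 = 2·1
so gcd(7, 2) = 1.
1 divides 5, so solutions exist.
Back-substitute for Bézout coefficients:
  1 = 7 - 3·2
  ... = 2·(-3) + 7·(1)
So 2·(-3) ≡ 1 (mod 7); multiply by 5: t ≡ -15 (mod 7).
Smallest nonnegative: t = -15 mod 7 = 6.

6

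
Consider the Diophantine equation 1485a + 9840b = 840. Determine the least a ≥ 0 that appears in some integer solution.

312

gcd(9840, 1485) = 15  (9840 = 6×1485 + 930, 1485 = 1×930 + 555, 930 = 1×555 + 375, 555 = 1×375 + 180, 375 = 2×180 + 15, 180 = 12×15).
15 divides 840, so solutions exist.
Back-substituting, 1485×(-53) + 9840×(8) = 15.
Scale by 840/15 = 56: (a₀, b₀) = (-2968, 448).
General solution: a = -2968 + 656t, b = 448 - 99t for integer t.
a ≥ 0: smallest is -2968 mod 656 = 312 (at t = 5), with b = -47.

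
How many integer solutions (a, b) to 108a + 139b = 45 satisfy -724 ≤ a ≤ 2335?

22

gcd(139, 108):
  139 = 1*108 + 31
  108 = 3*31 + 15
  31 = 2*15 + 1
  15 = 15*1
so gcd(139, 108) = 1.
Back-substitute for Bézout coefficients:
  1 = 31 - 2*15
  ... = 108*(-9) + 139*(7)
Scale by 45: particular solution (-405, 315); reduce a mod 139: (12, -9).
General solution: a = 12 + 139t, b = -9 - 108t for integer t.
-724 ≤ 12 + 139t ≤ 2335 gives t ∈ [-5, 16], which is 22 values.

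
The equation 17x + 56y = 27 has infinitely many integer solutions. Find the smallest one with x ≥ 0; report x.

gcd(56, 17):
  56 = 3×17 + 5
  17 = 3×5 + 2
  5 = 2×2 + 1
  2 = 2×1
so gcd(56, 17) = 1.
1 divides 27, so solutions exist.
Back-substitute for Bézout coefficients:
  1 = 5 - 2×2
  ... = 17×(-23) + 56×(7)
Scale by 27/1 = 27: (x₀, y₀) = (-621, 189).
General solution: x = -621 + 56t, y = 189 - 17t for integer t.
x ≥ 0: smallest is -621 mod 56 = 51 (at t = 12), with y = -15.

51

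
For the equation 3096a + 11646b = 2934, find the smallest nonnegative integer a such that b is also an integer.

584

gcd(11646, 3096) = 18.
18 divides 2934, so solutions exist.
By Bézout, 3096·(79) + 11646·(-21) = 18.
Scale by 2934/18 = 163: (a₀, b₀) = (12877, -3423).
General solution: a = 12877 + 647t, b = -3423 - 172t for integer t.
a ≥ 0: smallest is 12877 mod 647 = 584 (at t = -19), with b = -155.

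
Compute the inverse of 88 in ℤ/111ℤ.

gcd(111, 88):
  111 = 1×88 + 23
  88 = 3×23 + 19
  23 = 1×19 + 4
  19 = 4×4 + 3
  4 = 1×3 + 1
  3 = 3×1
so gcd(111, 88) = 1.
Back-substitute for Bézout coefficients:
  1 = 4 - 1×3
  ... = 88×(-29) + 111×(23)
So 88×-29 ≡ 1 (mod 111), and -29 mod 111 = 82.

82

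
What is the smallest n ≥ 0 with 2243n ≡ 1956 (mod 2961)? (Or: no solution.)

gcd(2961, 2243) = 1  (2961 = 1·2243 + 718, 2243 = 3·718 + 89, 718 = 8·89 + 6, 89 = 14·6 + 5, 6 = 1·5 + 1, 5 = 5·1).
1 divides 1956, so solutions exist.
Back-substituting, 2243·(-499) + 2961·(378) = 1.
So 2243·(-499) ≡ 1 (mod 2961); multiply by 1956: n ≡ -976044 (mod 2961).
Smallest nonnegative: n = -976044 mod 2961 = 1086.

1086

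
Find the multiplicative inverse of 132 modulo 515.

238

gcd(515, 132):
  515 = 3×132 + 119
  132 = 1×119 + 13
  119 = 9×13 + 2
  13 = 6×2 + 1
  2 = 2×1
so gcd(515, 132) = 1.
Back-substitute for Bézout coefficients:
  1 = 13 - 6×2
  ... = 132×(238) + 515×(-61)
So 132×238 ≡ 1 (mod 515), and 238 mod 515 = 238.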